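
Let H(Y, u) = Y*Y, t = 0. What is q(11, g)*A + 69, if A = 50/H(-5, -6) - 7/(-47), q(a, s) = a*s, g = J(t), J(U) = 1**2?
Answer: 4354/47 ≈ 92.638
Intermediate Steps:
H(Y, u) = Y**2
J(U) = 1
g = 1
A = 101/47 (A = 50/((-5)**2) - 7/(-47) = 50/25 - 7*(-1/47) = 50*(1/25) + 7/47 = 2 + 7/47 = 101/47 ≈ 2.1489)
q(11, g)*A + 69 = (11*1)*(101/47) + 69 = 11*(101/47) + 69 = 1111/47 + 69 = 4354/47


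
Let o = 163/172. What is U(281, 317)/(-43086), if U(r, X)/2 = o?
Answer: -163/3705396 ≈ -4.3990e-5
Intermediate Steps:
o = 163/172 (o = 163*(1/172) = 163/172 ≈ 0.94767)
U(r, X) = 163/86 (U(r, X) = 2*(163/172) = 163/86)
U(281, 317)/(-43086) = (163/86)/(-43086) = (163/86)*(-1/43086) = -163/3705396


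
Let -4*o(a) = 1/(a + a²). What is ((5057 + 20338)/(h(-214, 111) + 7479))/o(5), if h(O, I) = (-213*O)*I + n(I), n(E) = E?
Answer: -126975/211133 ≈ -0.60140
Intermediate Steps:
o(a) = -1/(4*(a + a²))
h(O, I) = I - 213*I*O (h(O, I) = (-213*O)*I + I = -213*I*O + I = I - 213*I*O)
((5057 + 20338)/(h(-214, 111) + 7479))/o(5) = ((5057 + 20338)/(111*(1 - 213*(-214)) + 7479))/((-¼/(5*(1 + 5)))) = (25395/(111*(1 + 45582) + 7479))/((-¼*⅕/6)) = (25395/(111*45583 + 7479))/((-¼*⅕*⅙)) = (25395/(5059713 + 7479))/(-1/120) = (25395/5067192)*(-120) = (25395*(1/5067192))*(-120) = (8465/1689064)*(-120) = -126975/211133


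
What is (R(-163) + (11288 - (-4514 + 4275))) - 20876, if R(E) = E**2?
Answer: 17220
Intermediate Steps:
(R(-163) + (11288 - (-4514 + 4275))) - 20876 = ((-163)**2 + (11288 - (-4514 + 4275))) - 20876 = (26569 + (11288 - 1*(-239))) - 20876 = (26569 + (11288 + 239)) - 20876 = (26569 + 11527) - 20876 = 38096 - 20876 = 17220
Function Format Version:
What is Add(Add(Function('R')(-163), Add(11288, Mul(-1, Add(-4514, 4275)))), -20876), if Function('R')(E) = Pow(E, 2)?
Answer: 17220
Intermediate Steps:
Add(Add(Function('R')(-163), Add(11288, Mul(-1, Add(-4514, 4275)))), -20876) = Add(Add(Pow(-163, 2), Add(11288, Mul(-1, Add(-4514, 4275)))), -20876) = Add(Add(26569, Add(11288, Mul(-1, -239))), -20876) = Add(Add(26569, Add(11288, 239)), -20876) = Add(Add(26569, 11527), -20876) = Add(38096, -20876) = 17220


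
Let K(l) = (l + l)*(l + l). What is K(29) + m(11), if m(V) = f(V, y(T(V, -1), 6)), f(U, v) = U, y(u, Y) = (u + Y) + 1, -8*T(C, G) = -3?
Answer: 3375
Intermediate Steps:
T(C, G) = 3/8 (T(C, G) = -⅛*(-3) = 3/8)
y(u, Y) = 1 + Y + u (y(u, Y) = (Y + u) + 1 = 1 + Y + u)
K(l) = 4*l² (K(l) = (2*l)*(2*l) = 4*l²)
m(V) = V
K(29) + m(11) = 4*29² + 11 = 4*841 + 11 = 3364 + 11 = 3375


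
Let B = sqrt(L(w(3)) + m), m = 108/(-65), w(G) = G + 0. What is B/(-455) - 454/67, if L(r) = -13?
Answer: -454/67 - I*sqrt(61945)/29575 ≈ -6.7761 - 0.0084155*I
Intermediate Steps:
w(G) = G
m = -108/65 (m = 108*(-1/65) = -108/65 ≈ -1.6615)
B = I*sqrt(61945)/65 (B = sqrt(-13 - 108/65) = sqrt(-953/65) = I*sqrt(61945)/65 ≈ 3.829*I)
B/(-455) - 454/67 = (I*sqrt(61945)/65)/(-455) - 454/67 = (I*sqrt(61945)/65)*(-1/455) - 454*1/67 = -I*sqrt(61945)/29575 - 454/67 = -454/67 - I*sqrt(61945)/29575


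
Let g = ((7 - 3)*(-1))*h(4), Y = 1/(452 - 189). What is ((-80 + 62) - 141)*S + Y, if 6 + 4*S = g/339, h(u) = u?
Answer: 14287701/59438 ≈ 240.38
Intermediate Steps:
Y = 1/263 ≈ 0.0038023
g = -16 (g = ((7 - 3)*(-1))*4 = (4*(-1))*4 = -4*4 = -16)
S = -1025/678 (S = -3/2 + (-16/339)/4 = -3/2 + (-16*1/339)/4 = -3/2 + (¼)*(-16/339) = -3/2 - 4/339 = -1025/678 ≈ -1.5118)
((-80 + 62) - 141)*S + Y = ((-80 + 62) - 141)*(-1025/678) + 1/263 = (-18 - 141)*(-1025/678) + 1/263 = -159*(-1025/678) + 1/263 = 54325/226 + 1/263 = 14287701/59438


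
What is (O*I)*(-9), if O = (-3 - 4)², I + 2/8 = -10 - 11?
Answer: 37485/4 ≈ 9371.3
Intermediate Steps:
I = -85/4 (I = -¼ + (-10 - 11) = -¼ - 21 = -85/4 ≈ -21.250)
O = 49 (O = (-7)² = 49)
(O*I)*(-9) = (49*(-85/4))*(-9) = -4165/4*(-9) = 37485/4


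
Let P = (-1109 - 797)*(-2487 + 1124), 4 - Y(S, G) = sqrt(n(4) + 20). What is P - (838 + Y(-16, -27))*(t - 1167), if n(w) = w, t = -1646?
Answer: 4966424 - 5626*sqrt(6) ≈ 4.9526e+6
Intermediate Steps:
Y(S, G) = 4 - 2*sqrt(6) (Y(S, G) = 4 - sqrt(4 + 20) = 4 - sqrt(24) = 4 - 2*sqrt(6))
P = 2597878 (P = -1906*(-1363) = 2597878)
P - (838 + Y(-16, -27))*(t - 1167) = 2597878 - (838 + (4 - 2*sqrt(6)))*(-1646 - 1167) = 2597878 - (842 - 2*sqrt(6))*(-2813) = 2597878 - (-2368546 + 5626*sqrt(6)) = 2597878 + (2368546 - 5626*sqrt(6)) = 4966424 - 5626*sqrt(6)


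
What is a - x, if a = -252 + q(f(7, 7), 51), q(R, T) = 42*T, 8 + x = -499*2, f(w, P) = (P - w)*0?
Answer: 2896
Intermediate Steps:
f(w, P) = 0
x = -1006 (x = -8 - 499*2 = -8 - 998 = -1006)
a = 1890 (a = -252 + 42*51 = -252 + 2142 = 1890)
a - x = 1890 - 1*(-1006) = 1890 + 1006 = 2896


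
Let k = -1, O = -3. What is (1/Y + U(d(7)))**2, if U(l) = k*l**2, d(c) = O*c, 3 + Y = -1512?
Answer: 446378989456/2295225 ≈ 1.9448e+5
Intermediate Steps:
Y = -1515 (Y = -3 - 1512 = -1515)
d(c) = -3*c
U(l) = -l**2
(1/Y + U(d(7)))**2 = (1/(-1515) - (-3*7)**2)**2 = (-1/1515 - 1*(-21)**2)**2 = (-1/1515 - 1*441)**2 = (-1/1515 - 441)**2 = (-668116/1515)**2 = 446378989456/2295225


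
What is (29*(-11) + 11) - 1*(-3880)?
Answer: 3572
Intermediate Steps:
(29*(-11) + 11) - 1*(-3880) = (-319 + 11) + 3880 = -308 + 3880 = 3572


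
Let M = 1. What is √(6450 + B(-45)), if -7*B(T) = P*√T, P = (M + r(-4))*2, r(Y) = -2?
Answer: √(316050 + 42*I*√5)/7 ≈ 80.312 + 0.011932*I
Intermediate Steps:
P = -2 (P = (1 - 2)*2 = -1*2 = -2)
B(T) = 2*√T/7 (B(T) = -(-2)*√T/7 = 2*√T/7)
√(6450 + B(-45)) = √(6450 + 2*√(-45)/7) = √(6450 + 2*(3*I*√5)/7) = √(6450 + 6*I*√5/7)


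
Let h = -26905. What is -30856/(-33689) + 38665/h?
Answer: -94480901/181280509 ≈ -0.52119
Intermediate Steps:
-30856/(-33689) + 38665/h = -30856/(-33689) + 38665/(-26905) = -30856*(-1/33689) + 38665*(-1/26905) = 30856/33689 - 7733/5381 = -94480901/181280509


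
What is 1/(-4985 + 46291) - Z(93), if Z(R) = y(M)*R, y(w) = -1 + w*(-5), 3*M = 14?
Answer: 93475479/41306 ≈ 2263.0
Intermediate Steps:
M = 14/3 (M = (⅓)*14 = 14/3 ≈ 4.6667)
y(w) = -1 - 5*w
Z(R) = -73*R/3 (Z(R) = (-1 - 5*14/3)*R = (-1 - 70/3)*R = -73*R/3)
1/(-4985 + 46291) - Z(93) = 1/(-4985 + 46291) - (-73)*93/3 = 1/41306 - 1*(-2263) = 1/41306 + 2263 = 93475479/41306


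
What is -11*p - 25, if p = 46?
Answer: -531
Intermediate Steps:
-11*p - 25 = -11*46 - 25 = -506 - 25 = -531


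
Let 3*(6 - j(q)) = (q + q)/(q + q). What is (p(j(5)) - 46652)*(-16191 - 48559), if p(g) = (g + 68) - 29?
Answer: 9053474500/3 ≈ 3.0178e+9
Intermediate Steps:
j(q) = 17/3 (j(q) = 6 - (q + q)/(3*(q + q)) = 6 - 2*q/(3*(2*q)) = 6 - 2*q*1/(2*q)/3 = 6 - 1/3*1 = 6 - 1/3 = 17/3)
p(g) = 39 + g (p(g) = (68 + g) - 29 = 39 + g)
(p(j(5)) - 46652)*(-16191 - 48559) = ((39 + 17/3) - 46652)*(-16191 - 48559) = (134/3 - 46652)*(-64750) = -139822/3*(-64750) = 9053474500/3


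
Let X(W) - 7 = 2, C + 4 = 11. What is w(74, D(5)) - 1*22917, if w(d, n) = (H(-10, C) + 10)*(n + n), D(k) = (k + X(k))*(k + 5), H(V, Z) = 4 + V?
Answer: -21797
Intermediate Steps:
C = 7 (C = -4 + 11 = 7)
X(W) = 9 (X(W) = 7 + 2 = 9)
D(k) = (5 + k)*(9 + k) (D(k) = (k + 9)*(k + 5) = (9 + k)*(5 + k) = (5 + k)*(9 + k))
w(d, n) = 8*n (w(d, n) = ((4 - 10) + 10)*(n + n) = (-6 + 10)*(2*n) = 4*(2*n) = 8*n)
w(74, D(5)) - 1*22917 = 8*(45 + 5² + 14*5) - 1*22917 = 8*(45 + 25 + 70) - 22917 = 8*140 - 22917 = 1120 - 22917 = -21797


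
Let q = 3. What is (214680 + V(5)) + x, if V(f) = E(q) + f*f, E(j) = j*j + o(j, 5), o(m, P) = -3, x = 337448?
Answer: 552159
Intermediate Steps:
E(j) = -3 + j² (E(j) = j*j - 3 = j² - 3 = -3 + j²)
V(f) = 6 + f² (V(f) = (-3 + 3²) + f*f = (-3 + 9) + f² = 6 + f²)
(214680 + V(5)) + x = (214680 + (6 + 5²)) + 337448 = (214680 + (6 + 25)) + 337448 = (214680 + 31) + 337448 = 214711 + 337448 = 552159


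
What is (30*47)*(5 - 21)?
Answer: -22560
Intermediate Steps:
(30*47)*(5 - 21) = 1410*(-16) = -22560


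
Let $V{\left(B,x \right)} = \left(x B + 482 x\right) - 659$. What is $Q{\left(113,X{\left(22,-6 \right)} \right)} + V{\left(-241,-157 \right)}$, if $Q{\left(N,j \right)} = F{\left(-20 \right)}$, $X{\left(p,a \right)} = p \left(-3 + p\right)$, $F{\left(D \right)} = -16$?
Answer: $-38512$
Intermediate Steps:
$V{\left(B,x \right)} = -659 + 482 x + B x$ ($V{\left(B,x \right)} = \left(B x + 482 x\right) - 659 = \left(482 x + B x\right) - 659 = -659 + 482 x + B x$)
$Q{\left(N,j \right)} = -16$
$Q{\left(113,X{\left(22,-6 \right)} \right)} + V{\left(-241,-157 \right)} = -16 - 38496 = -38512$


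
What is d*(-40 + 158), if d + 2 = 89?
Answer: 10266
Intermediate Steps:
d = 87 (d = -2 + 89 = 87)
d*(-40 + 158) = 87*(-40 + 158) = 87*118 = 10266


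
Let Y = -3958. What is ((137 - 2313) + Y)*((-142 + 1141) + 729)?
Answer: -10599552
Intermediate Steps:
((137 - 2313) + Y)*((-142 + 1141) + 729) = ((137 - 2313) - 3958)*((-142 + 1141) + 729) = (-2176 - 3958)*(999 + 729) = -6134*1728 = -10599552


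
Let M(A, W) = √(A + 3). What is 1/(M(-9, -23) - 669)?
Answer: -223/149189 - I*√6/447567 ≈ -0.0014947 - 5.4729e-6*I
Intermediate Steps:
M(A, W) = √(3 + A)
1/(M(-9, -23) - 669) = 1/(√(3 - 9) - 669) = 1/(√(-6) - 669) = 1/(I*√6 - 669) = 1/(-669 + I*√6)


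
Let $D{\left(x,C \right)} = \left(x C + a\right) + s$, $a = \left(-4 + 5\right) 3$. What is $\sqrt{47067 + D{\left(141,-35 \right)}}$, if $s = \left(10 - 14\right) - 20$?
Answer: $3 \sqrt{4679} \approx 205.21$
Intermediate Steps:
$a = 3$ ($a = 1 \cdot 3 = 3$)
$s = -24$ ($s = -4 - 20 = -24$)
$D{\left(x,C \right)} = -21 + C x$ ($D{\left(x,C \right)} = \left(x C + 3\right) - 24 = \left(C x + 3\right) - 24 = \left(3 + C x\right) - 24 = -21 + C x$)
$\sqrt{47067 + D{\left(141,-35 \right)}} = \sqrt{47067 - 4956} = \sqrt{42111} = 3 \sqrt{4679}$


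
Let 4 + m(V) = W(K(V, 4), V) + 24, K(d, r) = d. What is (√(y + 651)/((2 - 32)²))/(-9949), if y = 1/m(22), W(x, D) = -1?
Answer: -√235030/170127900 ≈ -2.8496e-6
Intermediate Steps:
m(V) = 19 (m(V) = -4 + (-1 + 24) = -4 + 23 = 19)
y = 1/19 ≈ 0.052632
(√(y + 651)/((2 - 32)²))/(-9949) = (√(1/19 + 651)/((2 - 32)²))/(-9949) = (√(12370/19)/((-30)²))*(-1/9949) = ((√235030/19)/900)*(-1/9949) = ((√235030/19)*(1/900))*(-1/9949) = (√235030/17100)*(-1/9949) = -√235030/170127900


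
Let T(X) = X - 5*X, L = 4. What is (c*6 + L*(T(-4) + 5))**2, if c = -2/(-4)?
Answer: 7569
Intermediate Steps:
c = 1/2 (c = -2*(-1/4) = 1/2 ≈ 0.50000)
T(X) = -4*X
(c*6 + L*(T(-4) + 5))**2 = ((1/2)*6 + 4*(-4*(-4) + 5))**2 = (3 + 4*(16 + 5))**2 = (3 + 4*21)**2 = (3 + 84)**2 = 87**2 = 7569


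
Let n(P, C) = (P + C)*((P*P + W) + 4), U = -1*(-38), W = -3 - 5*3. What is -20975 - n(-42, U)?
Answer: -13975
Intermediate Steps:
W = -18 (W = -3 - 15 = -18)
U = 38
n(P, C) = (-14 + P**2)*(C + P) (n(P, C) = (P + C)*((P*P - 18) + 4) = (C + P)*((P**2 - 18) + 4) = (C + P)*((-18 + P**2) + 4) = (C + P)*(-14 + P**2) = (-14 + P**2)*(C + P))
-20975 - n(-42, U) = -20975 - ((-42)**3 - 14*38 - 14*(-42) + 38*(-42)**2) = -20975 - (-74088 - 532 + 588 + 38*1764) = -20975 - (-74088 - 532 + 588 + 67032) = -20975 - 1*(-7000) = -20975 + 7000 = -13975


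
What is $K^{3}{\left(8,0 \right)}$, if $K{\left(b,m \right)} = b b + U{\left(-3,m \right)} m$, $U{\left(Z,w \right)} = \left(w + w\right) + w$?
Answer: $262144$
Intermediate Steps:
$U{\left(Z,w \right)} = 3 w$ ($U{\left(Z,w \right)} = 2 w + w = 3 w$)
$K{\left(b,m \right)} = b^{2} + 3 m^{2}$ ($K{\left(b,m \right)} = b b + 3 m m = b^{2} + 3 m^{2}$)
$K^{3}{\left(8,0 \right)} = \left(8^{2} + 3 \cdot 0^{2}\right)^{3} = \left(64 + 3 \cdot 0\right)^{3} = \left(64 + 0\right)^{3} = 64^{3} = 262144$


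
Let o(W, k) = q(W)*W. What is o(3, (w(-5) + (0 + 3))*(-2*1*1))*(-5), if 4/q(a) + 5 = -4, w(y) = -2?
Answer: 20/3 ≈ 6.6667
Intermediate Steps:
q(a) = -4/9 (q(a) = 4/(-5 - 4) = 4/(-9) = 4*(-1/9) = -4/9)
o(W, k) = -4*W/9
o(3, (w(-5) + (0 + 3))*(-2*1*1))*(-5) = -4/9*3*(-5) = -4/3*(-5) = 20/3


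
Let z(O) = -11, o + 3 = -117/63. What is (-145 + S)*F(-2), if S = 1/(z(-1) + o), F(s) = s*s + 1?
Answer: -80510/111 ≈ -725.32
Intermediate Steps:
o = -34/7 (o = -3 - 117/63 = -3 - 117*1/63 = -3 - 13/7 = -34/7 ≈ -4.8571)
F(s) = 1 + s² (F(s) = s² + 1 = 1 + s²)
S = -7/111 (S = 1/(-11 - 34/7) = 1/(-111/7) = -7/111 ≈ -0.063063)
(-145 + S)*F(-2) = (-145 - 7/111)*(1 + (-2)²) = -16102*(1 + 4)/111 = -16102/111*5 = -80510/111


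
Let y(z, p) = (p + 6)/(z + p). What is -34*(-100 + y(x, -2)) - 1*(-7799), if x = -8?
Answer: 56063/5 ≈ 11213.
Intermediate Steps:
y(z, p) = (6 + p)/(p + z)
-34*(-100 + y(x, -2)) - 1*(-7799) = -34*(-100 + (6 - 2)/(-2 - 8)) - 1*(-7799) = -34*(-100 + 4/(-10)) + 7799 = -34*(-100 - ⅒*4) + 7799 = -34*(-100 - ⅖) + 7799 = -34*(-502/5) + 7799 = 17068/5 + 7799 = 56063/5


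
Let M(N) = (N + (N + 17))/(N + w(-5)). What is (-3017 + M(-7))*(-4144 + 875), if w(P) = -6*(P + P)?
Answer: 522706562/53 ≈ 9.8624e+6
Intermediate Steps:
w(P) = -12*P
M(N) = (17 + 2*N)/(60 + N) (M(N) = (N + (N + 17))/(N - 12*(-5)) = (N + (17 + N))/(N + 60) = (17 + 2*N)/(60 + N))
(-3017 + M(-7))*(-4144 + 875) = (-3017 + (17 + 2*(-7))/(60 - 7))*(-4144 + 875) = (-3017 + (17 - 14)/53)*(-3269) = (-3017 + (1/53)*3)*(-3269) = (-3017 + 3/53)*(-3269) = -159898/53*(-3269) = 522706562/53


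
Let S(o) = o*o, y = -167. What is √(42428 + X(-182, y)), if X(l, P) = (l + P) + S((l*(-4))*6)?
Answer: √19121503 ≈ 4372.8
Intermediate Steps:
S(o) = o²
X(l, P) = P + l + 576*l² (X(l, P) = (l + P) + ((l*(-4))*6)² = (P + l) + (-4*l*6)² = (P + l) + (-24*l)² = (P + l) + 576*l² = P + l + 576*l²)
√(42428 + X(-182, y)) = √(42428 + (-167 - 182 + 576*(-182)²)) = √(42428 + (-167 - 182 + 576*33124)) = √(42428 + (-167 - 182 + 19079424)) = √(42428 + 19079075) = √19121503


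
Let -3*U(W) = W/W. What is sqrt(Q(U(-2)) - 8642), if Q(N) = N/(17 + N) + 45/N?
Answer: I*sqrt(877702)/10 ≈ 93.686*I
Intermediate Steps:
U(W) = -1/3 (U(W) = -W/(3*W) = -1/3*1 = -1/3)
Q(N) = 45/N + N/(17 + N)
sqrt(Q(U(-2)) - 8642) = sqrt((765 + (-1/3)**2 + 45*(-1/3))/((-1/3)*(17 - 1/3)) - 8642) = sqrt(-3*(765 + 1/9 - 15)/50/3 - 8642) = sqrt(-3*3/50*6751/9 - 8642) = sqrt(-6751/50 - 8642) = sqrt(-438851/50) = I*sqrt(877702)/10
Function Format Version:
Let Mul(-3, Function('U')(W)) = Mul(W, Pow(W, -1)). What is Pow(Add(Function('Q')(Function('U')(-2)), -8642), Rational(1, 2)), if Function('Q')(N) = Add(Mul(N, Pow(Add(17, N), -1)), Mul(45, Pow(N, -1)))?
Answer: Mul(Rational(1, 10), I, Pow(877702, Rational(1, 2))) ≈ Mul(93.686, I)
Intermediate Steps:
Function('U')(W) = Rational(-1, 3) (Function('U')(W) = Mul(Rational(-1, 3), Mul(W, Pow(W, -1))) = Mul(Rational(-1, 3), 1) = Rational(-1, 3))
Function('Q')(N) = Add(Mul(45, Pow(N, -1)), Mul(N, Pow(Add(17, N), -1)))
Pow(Add(Function('Q')(Function('U')(-2)), -8642), Rational(1, 2)) = Pow(Add(Mul(Pow(Rational(-1, 3), -1), Pow(Add(17, Rational(-1, 3)), -1), Add(765, Pow(Rational(-1, 3), 2), Mul(45, Rational(-1, 3)))), -8642), Rational(1, 2)) = Pow(Add(Mul(-3, Pow(Rational(50, 3), -1), Add(765, Rational(1, 9), -15)), -8642), Rational(1, 2)) = Pow(Add(Mul(-3, Rational(3, 50), Rational(6751, 9)), -8642), Rational(1, 2)) = Pow(Add(Rational(-6751, 50), -8642), Rational(1, 2)) = Pow(Rational(-438851, 50), Rational(1, 2)) = Mul(Rational(1, 10), I, Pow(877702, Rational(1, 2)))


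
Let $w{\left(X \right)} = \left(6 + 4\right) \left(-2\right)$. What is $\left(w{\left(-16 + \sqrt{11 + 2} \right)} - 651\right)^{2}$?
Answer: $450241$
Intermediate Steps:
$w{\left(X \right)} = -20$ ($w{\left(X \right)} = 10 \left(-2\right) = -20$)
$\left(w{\left(-16 + \sqrt{11 + 2} \right)} - 651\right)^{2} = \left(-20 - 651\right)^{2} = \left(-671\right)^{2} = 450241$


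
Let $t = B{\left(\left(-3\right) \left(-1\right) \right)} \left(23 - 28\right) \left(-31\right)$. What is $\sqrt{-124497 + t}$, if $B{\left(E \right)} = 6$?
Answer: $i \sqrt{123567} \approx 351.52 i$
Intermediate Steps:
$t = 930$ ($t = 6 \left(23 - 28\right) \left(-31\right) = 6 \left(-5\right) \left(-31\right) = \left(-30\right) \left(-31\right) = 930$)
$\sqrt{-124497 + t} = \sqrt{-124497 + 930} = \sqrt{-123567} = i \sqrt{123567}$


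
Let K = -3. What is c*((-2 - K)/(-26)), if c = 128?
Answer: -64/13 ≈ -4.9231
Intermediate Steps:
c*((-2 - K)/(-26)) = 128*((-2 - 1*(-3))/(-26)) = 128*((-2 + 3)*(-1/26)) = 128*(1*(-1/26)) = 128*(-1/26) = -64/13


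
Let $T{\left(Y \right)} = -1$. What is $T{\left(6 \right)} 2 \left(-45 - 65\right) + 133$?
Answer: $353$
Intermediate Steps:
$T{\left(6 \right)} 2 \left(-45 - 65\right) + 133 = \left(-1\right) 2 \left(-45 - 65\right) + 133 = - 2 \left(-45 - 65\right) + 133 = \left(-2\right) \left(-110\right) + 133 = 220 + 133 = 353$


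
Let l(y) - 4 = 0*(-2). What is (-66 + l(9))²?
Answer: 3844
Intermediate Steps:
l(y) = 4 (l(y) = 4 + 0*(-2) = 4 + 0 = 4)
(-66 + l(9))² = (-66 + 4)² = (-62)² = 3844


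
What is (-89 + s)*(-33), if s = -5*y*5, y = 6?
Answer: 7887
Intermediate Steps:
s = -150 (s = -5*6*5 = -30*5 = -150)
(-89 + s)*(-33) = (-89 - 150)*(-33) = -239*(-33) = 7887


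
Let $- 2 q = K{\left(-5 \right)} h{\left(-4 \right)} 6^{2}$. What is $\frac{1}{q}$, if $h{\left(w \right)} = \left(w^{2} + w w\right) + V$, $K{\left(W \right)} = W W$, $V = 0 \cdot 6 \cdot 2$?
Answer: $- \frac{1}{14400} \approx -6.9444 \cdot 10^{-5}$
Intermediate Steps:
$V = 0$ ($V = 0 \cdot 2 = 0$)
$K{\left(W \right)} = W^{2}$
$h{\left(w \right)} = 2 w^{2}$ ($h{\left(w \right)} = \left(w^{2} + w w\right) + 0 = \left(w^{2} + w^{2}\right) + 0 = 2 w^{2} + 0 = 2 w^{2}$)
$q = -14400$ ($q = - \frac{\left(-5\right)^{2} \cdot 2 \left(-4\right)^{2} \cdot 6^{2}}{2} = - \frac{25 \cdot 2 \cdot 16 \cdot 36}{2} = - \frac{25 \cdot 32 \cdot 36}{2} = - \frac{800 \cdot 36}{2} = \left(- \frac{1}{2}\right) 28800 = -14400$)
$\frac{1}{q} = \frac{1}{-14400} = - \frac{1}{14400}$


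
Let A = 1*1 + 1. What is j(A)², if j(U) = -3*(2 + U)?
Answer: 144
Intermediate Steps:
A = 2 (A = 1 + 1 = 2)
j(U) = -6 - 3*U
j(A)² = (-6 - 3*2)² = (-6 - 6)² = (-12)² = 144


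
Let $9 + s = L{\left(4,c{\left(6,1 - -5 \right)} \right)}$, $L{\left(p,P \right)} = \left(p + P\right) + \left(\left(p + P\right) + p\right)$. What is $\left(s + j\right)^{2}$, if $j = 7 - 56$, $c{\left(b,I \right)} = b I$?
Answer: $676$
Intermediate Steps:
$c{\left(b,I \right)} = I b$
$j = -49$ ($j = 7 - 56 = -49$)
$L{\left(p,P \right)} = 2 P + 3 p$ ($L{\left(p,P \right)} = \left(P + p\right) + \left(\left(P + p\right) + p\right) = \left(P + p\right) + \left(P + 2 p\right) = 2 P + 3 p$)
$s = 75$ ($s = -9 + \left(2 \left(1 - -5\right) 6 + 3 \cdot 4\right) = -9 + \left(2 \left(1 + 5\right) 6 + 12\right) = -9 + \left(2 \cdot 6 \cdot 6 + 12\right) = -9 + \left(2 \cdot 36 + 12\right) = -9 + \left(72 + 12\right) = -9 + 84 = 75$)
$\left(s + j\right)^{2} = \left(75 - 49\right)^{2} = 26^{2} = 676$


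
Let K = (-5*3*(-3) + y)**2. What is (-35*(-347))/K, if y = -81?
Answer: 12145/1296 ≈ 9.3711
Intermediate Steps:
K = 1296 (K = (-5*3*(-3) - 81)**2 = (-15*(-3) - 81)**2 = (45 - 81)**2 = (-36)**2 = 1296)
(-35*(-347))/K = -35*(-347)/1296 = 12145*(1/1296) = 12145/1296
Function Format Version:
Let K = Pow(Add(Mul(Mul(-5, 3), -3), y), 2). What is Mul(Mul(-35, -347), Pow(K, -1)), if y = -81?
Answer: Rational(12145, 1296) ≈ 9.3711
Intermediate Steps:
K = 1296 (K = Pow(Add(Mul(Mul(-5, 3), -3), -81), 2) = Pow(Add(Mul(-15, -3), -81), 2) = Pow(Add(45, -81), 2) = Pow(-36, 2) = 1296)
Mul(Mul(-35, -347), Pow(K, -1)) = Mul(Mul(-35, -347), Pow(1296, -1)) = Mul(12145, Rational(1, 1296)) = Rational(12145, 1296)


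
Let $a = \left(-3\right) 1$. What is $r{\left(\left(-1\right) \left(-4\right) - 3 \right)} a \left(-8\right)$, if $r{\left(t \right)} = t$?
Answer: $24$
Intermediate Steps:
$a = -3$
$r{\left(\left(-1\right) \left(-4\right) - 3 \right)} a \left(-8\right) = \left(\left(-1\right) \left(-4\right) - 3\right) \left(-3\right) \left(-8\right) = \left(4 - 3\right) \left(-3\right) \left(-8\right) = 1 \left(-3\right) \left(-8\right) = \left(-3\right) \left(-8\right) = 24$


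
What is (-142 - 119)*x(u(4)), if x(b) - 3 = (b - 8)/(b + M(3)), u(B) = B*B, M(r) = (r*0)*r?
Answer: -1827/2 ≈ -913.50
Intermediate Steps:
M(r) = 0 (M(r) = 0*r = 0)
u(B) = B**2
x(b) = 3 + (-8 + b)/b (x(b) = 3 + (b - 8)/(b + 0) = 3 + (-8 + b)/b)
(-142 - 119)*x(u(4)) = (-142 - 119)*(4 - 8/(4**2)) = -261*(4 - 8/16) = -261*(4 - 8*1/16) = -261*(4 - 1/2) = -261*7/2 = -1827/2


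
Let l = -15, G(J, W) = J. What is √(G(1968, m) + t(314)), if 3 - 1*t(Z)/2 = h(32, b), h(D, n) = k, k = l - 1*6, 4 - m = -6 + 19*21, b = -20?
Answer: 12*√14 ≈ 44.900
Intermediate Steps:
m = -389 (m = 4 - (-6 + 19*21) = 4 - (-6 + 399) = 4 - 1*393 = 4 - 393 = -389)
k = -21 (k = -15 - 1*6 = -15 - 6 = -21)
h(D, n) = -21
t(Z) = 48 (t(Z) = 6 - 2*(-21) = 6 + 42 = 48)
√(G(1968, m) + t(314)) = √(1968 + 48) = √2016 = 12*√14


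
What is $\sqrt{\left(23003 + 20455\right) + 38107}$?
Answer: $\sqrt{81565} \approx 285.6$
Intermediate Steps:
$\sqrt{\left(23003 + 20455\right) + 38107} = \sqrt{43458 + 38107} = \sqrt{81565}$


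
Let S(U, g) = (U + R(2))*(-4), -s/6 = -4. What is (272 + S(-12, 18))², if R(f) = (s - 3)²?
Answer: 2085136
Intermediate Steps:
s = 24 (s = -6*(-4) = 24)
R(f) = 441 (R(f) = (24 - 3)² = 21² = 441)
S(U, g) = -1764 - 4*U (S(U, g) = (U + 441)*(-4) = (441 + U)*(-4) = -1764 - 4*U)
(272 + S(-12, 18))² = (272 + (-1764 - 4*(-12)))² = (272 + (-1764 + 48))² = (272 - 1716)² = (-1444)² = 2085136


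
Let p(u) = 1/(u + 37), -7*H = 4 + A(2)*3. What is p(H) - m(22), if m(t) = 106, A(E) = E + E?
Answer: -25751/243 ≈ -105.97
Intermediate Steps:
A(E) = 2*E
H = -16/7 (H = -(4 + (2*2)*3)/7 = -(4 + 4*3)/7 = -(4 + 12)/7 = -⅐*16 = -16/7 ≈ -2.2857)
p(u) = 1/(37 + u)
p(H) - m(22) = 1/(37 - 16/7) - 1*106 = 1/(243/7) - 106 = 7/243 - 106 = -25751/243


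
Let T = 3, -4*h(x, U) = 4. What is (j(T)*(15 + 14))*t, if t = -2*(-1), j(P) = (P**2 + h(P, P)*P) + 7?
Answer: 754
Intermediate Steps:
h(x, U) = -1 (h(x, U) = -1/4*4 = -1)
j(P) = 7 + P**2 - P (j(P) = (P**2 - P) + 7 = 7 + P**2 - P)
t = 2
(j(T)*(15 + 14))*t = ((7 + 3**2 - 1*3)*(15 + 14))*2 = ((7 + 9 - 3)*29)*2 = (13*29)*2 = 377*2 = 754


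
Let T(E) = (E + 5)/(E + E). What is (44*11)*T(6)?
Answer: 1331/3 ≈ 443.67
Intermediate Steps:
T(E) = (5 + E)/(2*E) (T(E) = (5 + E)/((2*E)) = (5 + E)*(1/(2*E)) = (5 + E)/(2*E))
(44*11)*T(6) = (44*11)*((1/2)*(5 + 6)/6) = 484*((1/2)*(1/6)*11) = 484*(11/12) = 1331/3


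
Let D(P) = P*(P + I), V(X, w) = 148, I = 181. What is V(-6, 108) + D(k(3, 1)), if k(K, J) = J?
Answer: 330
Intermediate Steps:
D(P) = P*(181 + P) (D(P) = P*(P + 181) = P*(181 + P))
V(-6, 108) + D(k(3, 1)) = 148 + 1*(181 + 1) = 148 + 1*182 = 148 + 182 = 330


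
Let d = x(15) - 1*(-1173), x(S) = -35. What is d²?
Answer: 1295044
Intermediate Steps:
d = 1138 (d = -35 - 1*(-1173) = -35 + 1173 = 1138)
d² = 1138² = 1295044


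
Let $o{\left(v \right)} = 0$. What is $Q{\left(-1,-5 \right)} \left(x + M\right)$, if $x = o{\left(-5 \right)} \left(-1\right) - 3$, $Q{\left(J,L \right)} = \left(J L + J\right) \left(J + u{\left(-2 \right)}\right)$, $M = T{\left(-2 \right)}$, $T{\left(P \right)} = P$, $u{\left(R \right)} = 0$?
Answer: $20$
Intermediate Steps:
$M = -2$
$Q{\left(J,L \right)} = J \left(J + J L\right)$ ($Q{\left(J,L \right)} = \left(J L + J\right) \left(J + 0\right) = \left(J + J L\right) J = J \left(J + J L\right)$)
$x = -3$ ($x = 0 \left(-1\right) - 3 = 0 - 3 = -3$)
$Q{\left(-1,-5 \right)} \left(x + M\right) = \left(-1\right)^{2} \left(1 - 5\right) \left(-3 - 2\right) = 1 \left(-4\right) \left(-5\right) = \left(-4\right) \left(-5\right) = 20$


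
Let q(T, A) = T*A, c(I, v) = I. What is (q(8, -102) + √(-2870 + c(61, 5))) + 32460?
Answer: 31644 + 53*I ≈ 31644.0 + 53.0*I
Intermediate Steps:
q(T, A) = A*T
(q(8, -102) + √(-2870 + c(61, 5))) + 32460 = (-102*8 + √(-2870 + 61)) + 32460 = (-816 + √(-2809)) + 32460 = (-816 + 53*I) + 32460 = 31644 + 53*I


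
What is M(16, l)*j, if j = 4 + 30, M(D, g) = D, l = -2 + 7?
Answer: 544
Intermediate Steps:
l = 5
j = 34
M(16, l)*j = 16*34 = 544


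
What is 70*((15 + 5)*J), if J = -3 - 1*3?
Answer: -8400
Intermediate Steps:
J = -6 (J = -3 - 3 = -6)
70*((15 + 5)*J) = 70*((15 + 5)*(-6)) = 70*(20*(-6)) = 70*(-120) = -8400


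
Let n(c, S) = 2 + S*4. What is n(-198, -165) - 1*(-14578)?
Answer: 13920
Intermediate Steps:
n(c, S) = 2 + 4*S
n(-198, -165) - 1*(-14578) = (2 + 4*(-165)) - 1*(-14578) = (2 - 660) + 14578 = -658 + 14578 = 13920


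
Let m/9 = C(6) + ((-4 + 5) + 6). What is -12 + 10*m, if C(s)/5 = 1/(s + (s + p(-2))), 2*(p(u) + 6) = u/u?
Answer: 8934/13 ≈ 687.23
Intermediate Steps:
p(u) = -11/2 (p(u) = -6 + (u/u)/2 = -6 + (½)*1 = -6 + ½ = -11/2)
C(s) = 5/(-11/2 + 2*s) (C(s) = 5/(s + (s - 11/2)) = 5/(s + (-11/2 + s)) = 5/(-11/2 + 2*s))
m = 909/13 (m = 9*(10/(-11 + 4*6) + ((-4 + 5) + 6)) = 9*(10/(-11 + 24) + (1 + 6)) = 9*(10/13 + 7) = 9*(101/13) = 909/13 ≈ 69.923)
-12 + 10*m = -12 + 10*(909/13) = -12 + 9090/13 = 8934/13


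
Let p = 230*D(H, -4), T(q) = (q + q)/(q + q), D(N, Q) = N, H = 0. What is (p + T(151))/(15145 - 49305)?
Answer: -1/34160 ≈ -2.9274e-5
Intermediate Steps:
T(q) = 1 (T(q) = (2*q)/((2*q)) = (2*q)*(1/(2*q)) = 1)
p = 0 (p = 230*0 = 0)
(p + T(151))/(15145 - 49305) = (0 + 1)/(15145 - 49305) = 1/(-34160) = 1*(-1/34160) = -1/34160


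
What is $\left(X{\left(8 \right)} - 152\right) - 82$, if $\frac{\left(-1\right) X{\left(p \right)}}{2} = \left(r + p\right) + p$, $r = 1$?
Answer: $-268$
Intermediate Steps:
$X{\left(p \right)} = -2 - 4 p$ ($X{\left(p \right)} = - 2 \left(\left(1 + p\right) + p\right) = - 2 \left(1 + 2 p\right) = -2 - 4 p$)
$\left(X{\left(8 \right)} - 152\right) - 82 = \left(\left(-2 - 32\right) - 152\right) - 82 = \left(-34 - 152\right) - 82 = -186 - 82 = -268$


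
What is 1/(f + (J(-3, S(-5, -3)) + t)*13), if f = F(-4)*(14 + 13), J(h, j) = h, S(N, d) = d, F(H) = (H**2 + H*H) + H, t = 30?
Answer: 1/1107 ≈ 0.00090334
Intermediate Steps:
F(H) = H + 2*H**2 (F(H) = (H**2 + H**2) + H = 2*H**2 + H = H + 2*H**2)
f = 756 (f = (-4*(1 + 2*(-4)))*(14 + 13) = -4*(1 - 8)*27 = -4*(-7)*27 = 28*27 = 756)
1/(f + (J(-3, S(-5, -3)) + t)*13) = 1/(756 + (-3 + 30)*13) = 1/(756 + 27*13) = 1/(756 + 351) = 1/1107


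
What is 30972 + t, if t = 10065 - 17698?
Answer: 23339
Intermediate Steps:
t = -7633
30972 + t = 30972 - 7633 = 23339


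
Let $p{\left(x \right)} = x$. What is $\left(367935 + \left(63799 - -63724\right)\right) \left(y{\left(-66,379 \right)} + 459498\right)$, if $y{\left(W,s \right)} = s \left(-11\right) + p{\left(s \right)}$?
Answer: $225784174264$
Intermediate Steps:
$y{\left(W,s \right)} = - 10 s$ ($y{\left(W,s \right)} = s \left(-11\right) + s = - 11 s + s = - 10 s$)
$\left(367935 + \left(63799 - -63724\right)\right) \left(y{\left(-66,379 \right)} + 459498\right) = \left(367935 + \left(63799 - -63724\right)\right) \left(\left(-10\right) 379 + 459498\right) = \left(367935 + \left(63799 + 63724\right)\right) \left(-3790 + 459498\right) = \left(367935 + 127523\right) 455708 = 495458 \cdot 455708 = 225784174264$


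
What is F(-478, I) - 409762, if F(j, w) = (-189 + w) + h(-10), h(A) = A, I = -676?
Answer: -410637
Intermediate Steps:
F(j, w) = -199 + w (F(j, w) = (-189 + w) - 10 = -199 + w)
F(-478, I) - 409762 = (-199 - 676) - 409762 = -875 - 409762 = -410637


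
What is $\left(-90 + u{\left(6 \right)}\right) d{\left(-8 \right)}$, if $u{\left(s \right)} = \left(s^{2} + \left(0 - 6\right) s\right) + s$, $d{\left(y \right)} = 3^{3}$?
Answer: $-2268$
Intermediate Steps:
$d{\left(y \right)} = 27$
$u{\left(s \right)} = s^{2} - 5 s$ ($u{\left(s \right)} = \left(s^{2} - 6 s\right) + s = s^{2} - 5 s$)
$\left(-90 + u{\left(6 \right)}\right) d{\left(-8 \right)} = \left(-90 + 6 \left(-5 + 6\right)\right) 27 = \left(-90 + 6 \cdot 1\right) 27 = \left(-90 + 6\right) 27 = \left(-84\right) 27 = -2268$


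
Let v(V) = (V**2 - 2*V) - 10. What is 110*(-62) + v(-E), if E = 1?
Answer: -6827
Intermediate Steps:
v(V) = -10 + V**2 - 2*V
110*(-62) + v(-E) = 110*(-62) + (-10 + (-1*1)**2 - (-2)) = -6820 + (-10 + (-1)**2 - 2*(-1)) = -6820 + (-10 + 1 + 2) = -6820 - 7 = -6827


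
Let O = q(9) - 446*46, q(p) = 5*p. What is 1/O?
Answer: -1/20471 ≈ -4.8850e-5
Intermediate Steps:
O = -20471 (O = 5*9 - 446*46 = 45 - 20516 = -20471)
1/O = 1/(-20471) = -1/20471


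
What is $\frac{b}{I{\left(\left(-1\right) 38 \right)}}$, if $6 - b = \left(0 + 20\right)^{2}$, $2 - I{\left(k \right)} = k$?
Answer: $- \frac{197}{20} \approx -9.85$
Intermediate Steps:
$I{\left(k \right)} = 2 - k$
$b = -394$ ($b = 6 - \left(0 + 20\right)^{2} = 6 - 20^{2} = 6 - 400 = -394$)
$\frac{b}{I{\left(\left(-1\right) 38 \right)}} = - \frac{394}{2 - \left(-1\right) 38} = - \frac{394}{2 - -38} = - \frac{394}{2 + 38} = - \frac{394}{40} = \left(-394\right) \frac{1}{40} = - \frac{197}{20}$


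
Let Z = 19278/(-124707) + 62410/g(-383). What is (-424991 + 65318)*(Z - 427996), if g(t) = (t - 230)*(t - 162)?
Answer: 427566887520360210516/2777515873 ≈ 1.5394e+11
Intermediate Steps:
g(t) = (-230 + t)*(-162 + t)
Z = 89498216/2777515873 (Z = 19278/(-124707) + 62410/(37260 + (-383)² - 392*(-383)) = 19278*(-1/124707) + 62410/(37260 + 146689 + 150136) = -6426/41569 + 62410/334085 = -6426/41569 + 62410*(1/334085) = -6426/41569 + 12482/66817 = 89498216/2777515873 ≈ 0.032222)
(-424991 + 65318)*(Z - 427996) = (-424991 + 65318)*(89498216/2777515873 - 427996) = -359673*(-1188765594082292/2777515873) = 427566887520360210516/2777515873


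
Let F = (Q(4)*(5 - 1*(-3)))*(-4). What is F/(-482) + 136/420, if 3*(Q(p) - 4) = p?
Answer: 5718/8435 ≈ 0.67789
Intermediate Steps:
Q(p) = 4 + p/3
F = -512/3 (F = ((4 + (⅓)*4)*(5 - 1*(-3)))*(-4) = ((4 + 4/3)*(5 + 3))*(-4) = ((16/3)*8)*(-4) = (128/3)*(-4) = -512/3 ≈ -170.67)
F/(-482) + 136/420 = -512/3/(-482) + 136/420 = -512/3*(-1/482) + 136*(1/420) = 256/723 + 34/105 = 5718/8435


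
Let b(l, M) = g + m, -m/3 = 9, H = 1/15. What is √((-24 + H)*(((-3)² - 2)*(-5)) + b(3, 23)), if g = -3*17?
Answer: √6837/3 ≈ 27.562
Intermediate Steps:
H = 1/15 ≈ 0.066667
m = -27 (m = -3*9 = -27)
g = -51
b(l, M) = -78 (b(l, M) = -51 - 27 = -78)
√((-24 + H)*(((-3)² - 2)*(-5)) + b(3, 23)) = √((-24 + 1/15)*(((-3)² - 2)*(-5)) - 78) = √(-359*(9 - 2)*(-5)/15 - 78) = √(-2513*(-5)/15 - 78) = √(-359/15*(-35) - 78) = √(2513/3 - 78) = √(2279/3) = √6837/3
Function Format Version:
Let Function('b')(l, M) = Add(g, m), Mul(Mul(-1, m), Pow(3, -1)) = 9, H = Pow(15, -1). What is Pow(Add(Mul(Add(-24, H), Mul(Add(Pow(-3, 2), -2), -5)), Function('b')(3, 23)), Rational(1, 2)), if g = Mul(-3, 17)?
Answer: Mul(Rational(1, 3), Pow(6837, Rational(1, 2))) ≈ 27.562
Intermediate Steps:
H = Rational(1, 15) ≈ 0.066667
m = -27 (m = Mul(-3, 9) = -27)
g = -51
Function('b')(l, M) = -78 (Function('b')(l, M) = Add(-51, -27) = -78)
Pow(Add(Mul(Add(-24, H), Mul(Add(Pow(-3, 2), -2), -5)), Function('b')(3, 23)), Rational(1, 2)) = Pow(Add(Mul(Add(-24, Rational(1, 15)), Mul(Add(Pow(-3, 2), -2), -5)), -78), Rational(1, 2)) = Pow(Add(Mul(Rational(-359, 15), Mul(Add(9, -2), -5)), -78), Rational(1, 2)) = Pow(Add(Mul(Rational(-359, 15), Mul(7, -5)), -78), Rational(1, 2)) = Pow(Add(Mul(Rational(-359, 15), -35), -78), Rational(1, 2)) = Pow(Add(Rational(2513, 3), -78), Rational(1, 2)) = Pow(Rational(2279, 3), Rational(1, 2)) = Mul(Rational(1, 3), Pow(6837, Rational(1, 2)))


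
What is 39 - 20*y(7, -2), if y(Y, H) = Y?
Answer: -101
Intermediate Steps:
39 - 20*y(7, -2) = 39 - 20*7 = 39 - 140 = -101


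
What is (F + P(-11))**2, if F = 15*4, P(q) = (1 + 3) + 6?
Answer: 4900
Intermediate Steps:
P(q) = 10 (P(q) = 4 + 6 = 10)
F = 60
(F + P(-11))**2 = (60 + 10)**2 = 70**2 = 4900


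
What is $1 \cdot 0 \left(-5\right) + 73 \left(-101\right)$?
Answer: $-7373$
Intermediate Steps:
$1 \cdot 0 \left(-5\right) + 73 \left(-101\right) = 0 \left(-5\right) - 7373 = 0 - 7373 = -7373$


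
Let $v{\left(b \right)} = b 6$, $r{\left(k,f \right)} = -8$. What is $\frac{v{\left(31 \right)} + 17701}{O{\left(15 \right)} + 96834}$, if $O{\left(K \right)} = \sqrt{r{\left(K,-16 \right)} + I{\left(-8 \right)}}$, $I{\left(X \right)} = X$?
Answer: $\frac{866034879}{4688411786} - \frac{17887 i}{2344205893} \approx 0.18472 - 7.6303 \cdot 10^{-6} i$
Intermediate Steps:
$v{\left(b \right)} = 6 b$
$O{\left(K \right)} = 4 i$ ($O{\left(K \right)} = \sqrt{-8 - 8} = \sqrt{-16} = 4 i$)
$\frac{v{\left(31 \right)} + 17701}{O{\left(15 \right)} + 96834} = \frac{6 \cdot 31 + 17701}{4 i + 96834} = \frac{186 + 17701}{96834 + 4 i} = 17887 \frac{96834 - 4 i}{9376823572} = \frac{17887 \left(96834 - 4 i\right)}{9376823572}$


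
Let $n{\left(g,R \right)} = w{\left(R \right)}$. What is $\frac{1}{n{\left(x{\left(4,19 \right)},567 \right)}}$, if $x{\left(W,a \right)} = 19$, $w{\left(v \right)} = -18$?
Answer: $- \frac{1}{18} \approx -0.055556$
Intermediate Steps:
$n{\left(g,R \right)} = -18$
$\frac{1}{n{\left(x{\left(4,19 \right)},567 \right)}} = \frac{1}{-18} = - \frac{1}{18}$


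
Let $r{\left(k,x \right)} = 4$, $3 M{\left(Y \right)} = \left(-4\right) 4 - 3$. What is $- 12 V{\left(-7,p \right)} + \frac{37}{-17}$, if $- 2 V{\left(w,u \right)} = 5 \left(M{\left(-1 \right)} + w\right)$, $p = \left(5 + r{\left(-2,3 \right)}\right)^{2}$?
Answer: $- \frac{6837}{17} \approx -402.18$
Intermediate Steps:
$M{\left(Y \right)} = - \frac{19}{3}$ ($M{\left(Y \right)} = \frac{\left(-4\right) 4 - 3}{3} = \frac{-16 - 3}{3} = \frac{1}{3} \left(-19\right) = - \frac{19}{3}$)
$p = 81$ ($p = \left(5 + 4\right)^{2} = 9^{2} = 81$)
$V{\left(w,u \right)} = \frac{95}{6} - \frac{5 w}{2}$ ($V{\left(w,u \right)} = - \frac{5 \left(- \frac{19}{3} + w\right)}{2} = - \frac{- \frac{95}{3} + 5 w}{2} = \frac{95}{6} - \frac{5 w}{2}$)
$- 12 V{\left(-7,p \right)} + \frac{37}{-17} = - 12 \left(\frac{95}{6} - - \frac{35}{2}\right) + \frac{37}{-17} = - 12 \left(\frac{95}{6} + \frac{35}{2}\right) + 37 \left(- \frac{1}{17}\right) = \left(-12\right) \frac{100}{3} - \frac{37}{17} = -400 - \frac{37}{17} = - \frac{6837}{17}$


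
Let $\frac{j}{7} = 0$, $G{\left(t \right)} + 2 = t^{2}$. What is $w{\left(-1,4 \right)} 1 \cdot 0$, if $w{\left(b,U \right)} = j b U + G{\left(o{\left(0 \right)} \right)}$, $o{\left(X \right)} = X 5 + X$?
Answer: $0$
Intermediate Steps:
$o{\left(X \right)} = 6 X$ ($o{\left(X \right)} = 5 X + X = 6 X$)
$G{\left(t \right)} = -2 + t^{2}$
$j = 0$ ($j = 7 \cdot 0 = 0$)
$w{\left(b,U \right)} = -2$ ($w{\left(b,U \right)} = 0 b U - \left(2 - \left(6 \cdot 0\right)^{2}\right) = 0 U - \left(2 - 0^{2}\right) = 0 + \left(-2 + 0\right) = 0 - 2 = -2$)
$w{\left(-1,4 \right)} 1 \cdot 0 = \left(-2\right) 1 \cdot 0 = \left(-2\right) 0 = 0$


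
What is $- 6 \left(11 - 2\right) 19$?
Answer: $-1026$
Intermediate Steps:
$- 6 \left(11 - 2\right) 19 = \left(-6\right) 9 \cdot 19 = \left(-54\right) 19 = -1026$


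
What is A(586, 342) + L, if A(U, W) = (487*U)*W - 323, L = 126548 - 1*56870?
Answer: 97669999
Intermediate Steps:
L = 69678 (L = 126548 - 56870 = 69678)
A(U, W) = -323 + 487*U*W (A(U, W) = 487*U*W - 323 = -323 + 487*U*W)
A(586, 342) + L = (-323 + 487*586*342) + 69678 = (-323 + 97600644) + 69678 = 97600321 + 69678 = 97669999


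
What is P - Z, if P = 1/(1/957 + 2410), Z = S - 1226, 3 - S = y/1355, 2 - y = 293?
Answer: 3821367440989/3125132705 ≈ 1222.8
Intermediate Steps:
y = -291 (y = 2 - 1*293 = 2 - 293 = -291)
S = 4356/1355 (S = 3 - (-291)/1355 = 3 - 1*(-291/1355) = 3 + 291/1355 = 4356/1355 ≈ 3.2148)
Z = -1656874/1355 (Z = 4356/1355 - 1226 = -1656874/1355 ≈ -1222.8)
P = 957/2306371 (P = 1/(1/957 + 2410) = 1/(2306371/957) = 957/2306371 ≈ 0.00041494)
P - Z = 957/2306371 - 1*(-1656874/1355) = 957/2306371 + 1656874/1355 = 3821367440989/3125132705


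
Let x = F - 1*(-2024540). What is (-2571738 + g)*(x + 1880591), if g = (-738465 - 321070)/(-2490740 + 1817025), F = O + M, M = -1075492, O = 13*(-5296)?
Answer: -956678908812328757/134743 ≈ -7.1000e+12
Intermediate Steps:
O = -68848
F = -1144340 (F = -68848 - 1075492 = -1144340)
x = 880200 (x = -1144340 - 1*(-2024540) = -1144340 + 2024540 = 880200)
g = 211907/134743 (g = -1059535/(-673715) = -1059535*(-1/673715) = 211907/134743 ≈ 1.5727)
(-2571738 + g)*(x + 1880591) = (-2571738 + 211907/134743)*(880200 + 1880591) = -346523481427/134743*2760791 = -956678908812328757/134743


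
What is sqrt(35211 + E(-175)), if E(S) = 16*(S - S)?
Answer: 11*sqrt(291) ≈ 187.65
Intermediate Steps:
E(S) = 0 (E(S) = 16*0 = 0)
sqrt(35211 + E(-175)) = sqrt(35211 + 0) = sqrt(35211) = 11*sqrt(291)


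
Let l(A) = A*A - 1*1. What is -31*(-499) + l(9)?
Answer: 15549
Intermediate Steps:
l(A) = -1 + A**2 (l(A) = A**2 - 1 = -1 + A**2)
-31*(-499) + l(9) = -31*(-499) + (-1 + 9**2) = 15469 + (-1 + 81) = 15469 + 80 = 15549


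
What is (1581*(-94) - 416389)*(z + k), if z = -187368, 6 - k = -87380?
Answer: 56490129946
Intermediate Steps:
k = 87386 (k = 6 - 1*(-87380) = 6 + 87380 = 87386)
(1581*(-94) - 416389)*(z + k) = (1581*(-94) - 416389)*(-187368 + 87386) = (-148614 - 416389)*(-99982) = -565003*(-99982) = 56490129946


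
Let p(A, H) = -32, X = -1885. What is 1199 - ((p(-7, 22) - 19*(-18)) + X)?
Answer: 2774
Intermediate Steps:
1199 - ((p(-7, 22) - 19*(-18)) + X) = 1199 - ((-32 - 19*(-18)) - 1885) = 1199 - ((-32 + 342) - 1885) = 1199 - (310 - 1885) = 1199 - 1*(-1575) = 1199 + 1575 = 2774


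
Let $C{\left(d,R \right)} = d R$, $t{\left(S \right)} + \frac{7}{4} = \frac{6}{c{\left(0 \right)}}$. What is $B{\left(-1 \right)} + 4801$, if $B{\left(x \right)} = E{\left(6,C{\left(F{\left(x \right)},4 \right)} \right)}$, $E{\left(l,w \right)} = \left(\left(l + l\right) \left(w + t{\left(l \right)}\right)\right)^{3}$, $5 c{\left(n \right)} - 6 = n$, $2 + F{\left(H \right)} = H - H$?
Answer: $-180392$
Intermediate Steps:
$F{\left(H \right)} = -2$ ($F{\left(H \right)} = -2 + \left(H - H\right) = -2 + 0 = -2$)
$c{\left(n \right)} = \frac{6}{5} + \frac{n}{5}$
$t{\left(S \right)} = \frac{13}{4}$ ($t{\left(S \right)} = - \frac{7}{4} + \frac{6}{\frac{6}{5} + \frac{1}{5} \cdot 0} = - \frac{7}{4} + \frac{6}{\frac{6}{5} + 0} = - \frac{7}{4} + \frac{6}{\frac{6}{5}} = - \frac{7}{4} + 6 \cdot \frac{5}{6} = - \frac{7}{4} + 5 = \frac{13}{4}$)
$C{\left(d,R \right)} = R d$
$E{\left(l,w \right)} = 8 l^{3} \left(\frac{13}{4} + w\right)^{3}$ ($E{\left(l,w \right)} = \left(\left(l + l\right) \left(w + \frac{13}{4}\right)\right)^{3} = \left(2 l \left(\frac{13}{4} + w\right)\right)^{3} = 8 l^{3} \left(\frac{13}{4} + w\right)^{3}$)
$B{\left(x \right)} = -185193$ ($B{\left(x \right)} = \frac{6^{3} \left(13 + 4 \cdot 4 \left(-2\right)\right)^{3}}{8} = \frac{1}{8} \cdot 216 \left(13 + 4 \left(-8\right)\right)^{3} = \frac{1}{8} \cdot 216 \left(13 - 32\right)^{3} = \frac{1}{8} \cdot 216 \left(-19\right)^{3} = \frac{1}{8} \cdot 216 \left(-6859\right) = -185193$)
$B{\left(-1 \right)} + 4801 = -185193 + 4801 = -180392$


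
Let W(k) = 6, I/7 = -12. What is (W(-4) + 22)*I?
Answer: -2352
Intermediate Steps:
I = -84 (I = 7*(-12) = -84)
(W(-4) + 22)*I = (6 + 22)*(-84) = 28*(-84) = -2352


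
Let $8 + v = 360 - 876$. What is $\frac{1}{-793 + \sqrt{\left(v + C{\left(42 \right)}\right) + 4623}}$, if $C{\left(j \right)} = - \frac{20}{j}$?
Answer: $- \frac{16653}{13119760} - \frac{\sqrt{1807449}}{13119760} \approx -0.0013718$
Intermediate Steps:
$v = -524$ ($v = -8 + \left(360 - 876\right) = -8 - 516 = -524$)
$\frac{1}{-793 + \sqrt{\left(v + C{\left(42 \right)}\right) + 4623}} = \frac{1}{-793 + \sqrt{\left(-524 - \frac{20}{42}\right) + 4623}} = \frac{1}{-793 + \sqrt{\left(-524 - \frac{10}{21}\right) + 4623}} = \frac{1}{-793 + \sqrt{- \frac{11014}{21} + 4623}} = \frac{1}{-793 + \sqrt{\frac{86069}{21}}} = \frac{1}{-793 + \frac{\sqrt{1807449}}{21}}$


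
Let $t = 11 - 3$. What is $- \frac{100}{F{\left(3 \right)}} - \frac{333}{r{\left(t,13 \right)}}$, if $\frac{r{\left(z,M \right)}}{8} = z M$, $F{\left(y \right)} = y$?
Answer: $- \frac{84199}{2496} \approx -33.734$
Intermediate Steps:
$t = 8$ ($t = 11 - 3 = 8$)
$r{\left(z,M \right)} = 8 M z$ ($r{\left(z,M \right)} = 8 z M = 8 M z$)
$- \frac{100}{F{\left(3 \right)}} - \frac{333}{r{\left(t,13 \right)}} = - \frac{100}{3} - \frac{333}{8 \cdot 13 \cdot 8} = \left(-100\right) \frac{1}{3} - \frac{333}{832} = - \frac{100}{3} - \frac{333}{832} = - \frac{84199}{2496}$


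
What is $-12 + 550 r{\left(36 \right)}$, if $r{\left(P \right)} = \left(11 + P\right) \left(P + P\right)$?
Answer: $1861188$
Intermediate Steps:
$r{\left(P \right)} = 2 P \left(11 + P\right)$ ($r{\left(P \right)} = \left(11 + P\right) 2 P = 2 P \left(11 + P\right)$)
$-12 + 550 r{\left(36 \right)} = -12 + 550 \cdot 2 \cdot 36 \left(11 + 36\right) = -12 + 550 \cdot 2 \cdot 36 \cdot 47 = -12 + 550 \cdot 3384 = -12 + 1861200 = 1861188$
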